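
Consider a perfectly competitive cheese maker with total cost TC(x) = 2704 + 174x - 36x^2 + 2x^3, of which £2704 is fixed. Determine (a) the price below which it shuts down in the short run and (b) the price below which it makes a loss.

Shutdown price = min AVC. AVC = 174 - 36x + 2x^2, with vertex at x = 9 and minimum £12.
ATC = 2704/x + 174 - 36x + 2x^2. Setting dATC/dx = −2704/x^2 − 36 + 4x = 0 gives x = 13 (since 4·13^3 − 36·13^2 = 2704).
min ATC = 2704/13 + 174 − 36·13 + 2·13^2 = £252. That is the break-even price.
Between these two prices the firm operates at a loss; above £252 it earns a profit.

Shutdown price = £12; break-even price = £252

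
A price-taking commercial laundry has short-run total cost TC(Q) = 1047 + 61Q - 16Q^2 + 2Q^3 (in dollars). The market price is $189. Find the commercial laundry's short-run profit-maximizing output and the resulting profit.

Profit = -$23 at Q = 8

AVC = 61 - 16Q + 2Q^2; min AVC = $29 at Q = 4. Since P = $189 ≥ min AVC, the firm produces.
MC = 61 - 32Q + 6Q^2. Setting P = MC and taking the root on the rising branch gives Q* = 8.
TR = 189·8 = 1512. TC = 1047 + 488 = 1535. Profit = 1512 − 1535 = -$23.
By producing, the firm covers all variable cost plus $1024 of fixed cost; shutting down would lose the full $1047.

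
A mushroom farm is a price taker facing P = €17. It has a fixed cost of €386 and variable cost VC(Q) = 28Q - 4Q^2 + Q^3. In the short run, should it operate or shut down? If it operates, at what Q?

Shut down

Variable cost is VC = 28Q - 4Q^2 + Q^3, so AVC = VC/Q = 28 - 4Q + Q^2 and MC = dTC/dQ = 28 - 8Q + 3Q^2.
AVC hits its minimum where MC = AVC, at Q = 2, giving min AVC = 28 - 4·2 + 2^2 = €24.
P = €17 lies below min AVC = €24; no output level covers variable cost.
Best response: produce nothing and absorb the €386 fixed cost.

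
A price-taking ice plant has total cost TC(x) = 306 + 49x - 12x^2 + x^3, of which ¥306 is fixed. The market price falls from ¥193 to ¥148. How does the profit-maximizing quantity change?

AVC = 49 - 12x + x^2, minimized at x = 6 where min AVC = ¥13. MC = 49 - 24x + 3x^2.
At P = ¥193 ≥ min AVC, set P = MC on the rising branch: x = 12.
At P = ¥148 ≥ min AVC, set P = MC: x = 11. The firm stays open but cuts output.

Output falls from 12 to 11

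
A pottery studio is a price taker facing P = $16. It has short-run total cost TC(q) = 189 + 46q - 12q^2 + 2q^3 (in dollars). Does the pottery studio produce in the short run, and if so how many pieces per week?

Shut down

Variable cost is VC = 46q - 12q^2 + 2q^3, so AVC = VC/q = 46 - 12q + 2q^2 and MC = dTC/dq = 46 - 24q + 6q^2.
AVC is minimized where dAVC/dq = -12 + 4q = 0, at q = 3; min AVC = 46 - 12·3 + 2·3^2 = $28.
Since P = $16 < min AVC = $28, price fails to cover variable cost at any output.
The firm minimizes its loss by shutting down and losing only its fixed cost of $189.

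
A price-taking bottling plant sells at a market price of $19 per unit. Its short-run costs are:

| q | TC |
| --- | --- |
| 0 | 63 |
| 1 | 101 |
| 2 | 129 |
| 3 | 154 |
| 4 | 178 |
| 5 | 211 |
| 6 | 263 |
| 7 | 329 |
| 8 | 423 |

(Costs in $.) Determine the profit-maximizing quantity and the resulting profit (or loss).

Compute π = P·q − TC at each output: q=0: -63; q=1: -82; q=2: -91; q=3: -97; q=4: -102; q=5: -116; q=6: -149; q=7: -196; q=8: -271.
Profit is highest at q = 0. Equivalently, the lowest AVC in the table is 115/4 ≈ $28.75 at q = 4, and P = $19 falls below it — price never covers variable cost, so the firm shuts down and loses only its fixed cost.

q = 0 (shut down); profit = -$63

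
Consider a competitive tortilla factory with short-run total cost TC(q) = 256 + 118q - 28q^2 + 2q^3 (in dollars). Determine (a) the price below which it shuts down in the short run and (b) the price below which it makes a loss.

Shutdown price = $20; break-even price = $54

Shutdown price = min AVC. AVC = 118 - 28q + 2q^2, with vertex at q = 7 and minimum $20.
ATC = 256/q + 118 - 28q + 2q^2. Setting dATC/dq = −256/q^2 − 28 + 4q = 0 gives q = 8 (since 4·8^3 − 28·8^2 = 256).
min ATC = 256/8 + 118 − 28·8 + 2·8^2 = $54. That is the break-even price.
Between these two prices the firm operates at a loss; above $54 it earns a profit.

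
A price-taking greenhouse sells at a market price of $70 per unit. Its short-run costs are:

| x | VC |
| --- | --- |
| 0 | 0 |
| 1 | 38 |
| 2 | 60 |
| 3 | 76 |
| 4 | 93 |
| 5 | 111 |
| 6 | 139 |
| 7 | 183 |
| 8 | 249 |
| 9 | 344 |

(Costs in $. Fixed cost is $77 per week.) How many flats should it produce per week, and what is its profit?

x = 8; profit = $234

Tabulate TR − TC: x=0: -77; x=1: -45; x=2: 3; x=3: 57; x=4: 110; x=5: 162; x=6: 204; x=7: 230; x=8: 234; x=9: 209.
Profit is maximized at x = 8. AVC there is 249/8 = $31.12 ≤ P, so producing beats shutting down (which would give -$77).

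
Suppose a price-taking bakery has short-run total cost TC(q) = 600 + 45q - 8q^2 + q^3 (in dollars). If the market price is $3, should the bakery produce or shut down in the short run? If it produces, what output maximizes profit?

From TC, MC = TC'(q) = 45 - 16q + 3q^2 and AVC = VC/q = 45 - 8q + q^2.
AVC hits its minimum where MC = AVC, at q = 4, giving min AVC = 45 - 8·4 + 4^2 = $29.
P = $3 lies below min AVC = $29; no output level covers variable cost.
Shutting down limits the loss to fixed cost, $600.

Shut down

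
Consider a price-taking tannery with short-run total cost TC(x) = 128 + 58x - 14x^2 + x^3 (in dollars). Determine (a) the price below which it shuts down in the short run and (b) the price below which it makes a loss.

AVC = 58 - 14x + x^2; minimized at x = 7, giving min AVC = $9. That is the shutdown price.
ATC = 128/x + 58 - 14x + x^2. Setting dATC/dx = −128/x^2 − 14 + 2x = 0 gives x = 8 (since 2·8^3 − 14·8^2 = 128).
min ATC = 128/8 + 58 − 14·8 + 8^2 = $26. That is the break-even price.
For $9 ≤ P < $26 the firm produces at a loss; below $9 it shuts down.

Shutdown price = $9; break-even price = $26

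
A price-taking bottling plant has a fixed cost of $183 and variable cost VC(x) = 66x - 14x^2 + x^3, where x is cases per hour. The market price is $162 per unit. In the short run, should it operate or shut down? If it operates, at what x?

Strip out fixed cost: VC = 66x - 14x^2 + x^3. Then AVC = 66 - 14x + x^2 and MC = 66 - 28x + 3x^2.
The AVC parabola has its vertex at x = 14/2 = 7, where AVC = 66 - 14·7 + 7^2 = $17.
Because $162 ≥ $17, revenue can cover variable cost; the firm operates.
P = MC gives -96 - 28x + 3x^2 = 0, with roots -8/3 and 12. Take the larger (rising MC): x* = 12.
Check: AVC at x = 12 is $42 ≤ P, so revenue covers variable cost.
Profit = P·x − TC = 162·12 − 687 = $1257.

Produce at x = 12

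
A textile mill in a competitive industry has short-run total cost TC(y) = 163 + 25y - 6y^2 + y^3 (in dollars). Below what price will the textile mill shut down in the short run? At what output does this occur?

$16 per unit, at y = 3

The firm shuts down when price falls below the minimum of average variable cost. AVC = VC/y = 25 - 6y + y^2.
dAVC/dy = -6 + 2y = 0 gives y = 3. min AVC = 25 - 6·3 + 3^2 = 16.
The firm shuts down for any P below $16.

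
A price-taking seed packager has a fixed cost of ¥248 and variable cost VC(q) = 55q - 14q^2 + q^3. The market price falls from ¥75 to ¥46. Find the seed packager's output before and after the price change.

Output falls from 10 to 9

MC = 55 - 28q + 3q^2; the shutdown threshold is min AVC = ¥6 (at q = 7).
At P = ¥75 ≥ min AVC, set P = MC on the rising branch: q = 10.
At P = ¥46 ≥ min AVC, set P = MC: q = 9. The firm stays open but cuts output.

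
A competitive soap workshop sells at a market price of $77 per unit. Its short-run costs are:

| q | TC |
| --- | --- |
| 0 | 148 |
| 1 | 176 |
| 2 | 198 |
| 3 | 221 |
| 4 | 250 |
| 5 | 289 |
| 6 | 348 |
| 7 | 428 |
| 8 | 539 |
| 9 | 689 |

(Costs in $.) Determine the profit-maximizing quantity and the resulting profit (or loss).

q = 6; profit = $114

Compute π = P·q − TC at each output: q=0: -148; q=1: -99; q=2: -44; q=3: 10; q=4: 58; q=5: 96; q=6: 114; q=7: 111; q=8: 77; q=9: 4.
Profit is maximized at q = 6. AVC there is 200/6 = $33.33 ≤ P, so producing beats shutting down (which would give -$148).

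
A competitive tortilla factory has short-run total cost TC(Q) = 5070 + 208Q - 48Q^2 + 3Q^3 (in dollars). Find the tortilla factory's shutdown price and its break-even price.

AVC = 208 - 48Q + 3Q^2; minimized at Q = 8, giving min AVC = $16. That is the shutdown price.
ATC = 5070/Q + 208 - 48Q + 3Q^2. Setting dATC/dQ = −5070/Q^2 − 48 + 6Q = 0 gives Q = 13 (since 6·13^3 − 48·13^2 = 5070).
min ATC = 5070/13 + 208 − 48·13 + 3·13^2 = $481. That is the break-even price.
Between these two prices the firm operates at a loss; above $481 it earns a profit.

Shutdown price = $16; break-even price = $481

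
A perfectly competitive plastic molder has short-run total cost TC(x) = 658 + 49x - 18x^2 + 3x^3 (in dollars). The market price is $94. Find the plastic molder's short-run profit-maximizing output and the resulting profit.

Profit = -$358 at x = 5

AVC = 49 - 18x + 3x^2 has its minimum $22 at x = 3; price $94 clears that bar, so the firm operates.
MC = 49 - 36x + 9x^2. Setting P = MC and taking the root on the rising branch gives x* = 5.
TR = 94·5 = 470. TC = 658 + 170 = 828. Profit = 470 − 828 = -$358.
Shutting down would mean losing the fixed cost of $658, so operating at a loss of $358 is better by $300.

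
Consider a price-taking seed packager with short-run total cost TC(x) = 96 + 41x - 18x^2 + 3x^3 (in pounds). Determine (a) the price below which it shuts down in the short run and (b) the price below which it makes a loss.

Shutdown price = min AVC. AVC = 41 - 18x + 3x^2, with vertex at x = 3 and minimum £14.
ATC = 96/x + 41 - 18x + 3x^2. Setting dATC/dx = −96/x^2 − 18 + 6x = 0 gives x = 4 (since 6·4^3 − 18·4^2 = 96).
min ATC = 96/4 + 41 − 18·4 + 3·4^2 = £41. That is the break-even price.
Between these two prices the firm operates at a loss; above £41 it earns a profit.

Shutdown price = £14; break-even price = £41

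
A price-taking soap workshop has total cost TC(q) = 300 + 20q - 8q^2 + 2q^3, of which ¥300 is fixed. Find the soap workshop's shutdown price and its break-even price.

AVC = 20 - 8q + 2q^2; minimized at q = 2, giving min AVC = ¥12. That is the shutdown price.
ATC = 300/q + 20 - 8q + 2q^2. Setting dATC/dq = −300/q^2 − 8 + 4q = 0 gives q = 5 (since 4·5^3 − 8·5^2 = 300).
min ATC = 300/5 + 20 − 8·5 + 2·5^2 = ¥90. That is the break-even price.
For ¥12 ≤ P < ¥90 the firm produces at a loss; below ¥12 it shuts down.

Shutdown price = ¥12; break-even price = ¥90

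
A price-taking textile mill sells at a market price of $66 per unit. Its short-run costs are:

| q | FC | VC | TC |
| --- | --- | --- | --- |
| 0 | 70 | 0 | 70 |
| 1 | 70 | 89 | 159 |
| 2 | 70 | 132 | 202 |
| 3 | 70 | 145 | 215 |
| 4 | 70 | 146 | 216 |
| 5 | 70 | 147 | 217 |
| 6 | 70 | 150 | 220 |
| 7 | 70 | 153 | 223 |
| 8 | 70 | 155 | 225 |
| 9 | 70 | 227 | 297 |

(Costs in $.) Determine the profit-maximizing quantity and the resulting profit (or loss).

Compute π = P·q − TC at each output: q=0: -70; q=1: -93; q=2: -70; q=3: -17; q=4: 48; q=5: 113; q=6: 176; q=7: 239; q=8: 303; q=9: 297.
Profit is maximized at q = 8. AVC there is 155/8 = $19.38 ≤ P, so producing beats shutting down (which would give -$70).

q = 8; profit = $303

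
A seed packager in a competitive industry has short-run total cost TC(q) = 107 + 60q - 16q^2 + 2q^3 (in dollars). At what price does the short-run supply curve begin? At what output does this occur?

$28 per unit, at q = 4

The firm shuts down when price falls below the minimum of average variable cost. AVC = VC/q = 60 - 16q + 2q^2.
dAVC/dq = -16 + 4q = 0 gives q = 4. min AVC = 60 - 16·4 + 2·4^2 = 28.
So the shutdown price is $28.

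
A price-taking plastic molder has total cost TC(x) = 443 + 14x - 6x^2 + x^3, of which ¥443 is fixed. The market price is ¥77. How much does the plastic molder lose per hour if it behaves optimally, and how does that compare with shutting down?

AVC = 14 - 6x + x^2; min AVC = ¥5 at x = 3. Since P = ¥77 ≥ min AVC, the firm produces.
With MC = 14 - 12x + 3x^2, P = MC on the upward-sloping part at x* = 7.
TR = 77·7 = 539. TC = 443 + 147 = 590. Profit = 539 − 590 = -¥51.
By producing, the firm covers all variable cost plus ¥392 of fixed cost; shutting down would lose the full ¥443.

Profit = -¥51 at x = 7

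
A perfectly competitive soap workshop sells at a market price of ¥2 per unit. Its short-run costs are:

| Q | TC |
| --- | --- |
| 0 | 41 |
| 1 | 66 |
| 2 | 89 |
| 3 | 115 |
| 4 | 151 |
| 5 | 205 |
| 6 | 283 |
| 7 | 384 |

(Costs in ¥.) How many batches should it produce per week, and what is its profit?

Q = 0 (shut down); profit = -¥41

Tabulate TR − TC: Q=0: -41; Q=1: -64; Q=2: -85; Q=3: -109; Q=4: -143; Q=5: -195; Q=6: -271; Q=7: -370.
Profit is highest at Q = 0. Equivalently, the lowest AVC in the table is 48/2 ≈ ¥24 at Q = 2, and P = ¥2 falls below it — price never covers variable cost, so the firm shuts down and loses only its fixed cost.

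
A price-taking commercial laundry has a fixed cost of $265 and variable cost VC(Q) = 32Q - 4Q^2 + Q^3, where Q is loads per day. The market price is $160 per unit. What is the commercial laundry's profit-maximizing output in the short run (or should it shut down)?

Produce at Q = 8

Variable cost is VC = 32Q - 4Q^2 + Q^3, so AVC = VC/Q = 32 - 4Q + Q^2 and MC = dTC/dQ = 32 - 8Q + 3Q^2.
AVC hits its minimum where MC = AVC, at Q = 2, giving min AVC = 32 - 4·2 + 2^2 = $28.
P = $160 exceeds min AVC = $28, so the firm stays open.
Solving P = MC: -128 - 8Q + 3Q^2 = 0 ⇒ Q = -16/3 or 8. On the upward-sloping branch, Q* = 8.
Check: AVC at Q = 8 is $64 ≤ P, so revenue covers variable cost.
Profit = P·Q − TC = 160·8 − 777 = $503.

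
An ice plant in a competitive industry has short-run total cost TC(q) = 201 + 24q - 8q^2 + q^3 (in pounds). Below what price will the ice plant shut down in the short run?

£8 per unit

Short-run supply begins at min AVC. From VC = 24q - 8q^2 + q^3, AVC = 24 - 8q + q^2.
At the minimum of AVC, MC = AVC. MC = 24 - 16q + 3q^2; setting MC = AVC gives 2q^2 - 8q = 0, so q = 4. min AVC = 8.
The firm shuts down for any P below £8.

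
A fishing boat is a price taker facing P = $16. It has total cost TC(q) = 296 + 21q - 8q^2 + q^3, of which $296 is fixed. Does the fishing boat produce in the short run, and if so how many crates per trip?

From TC, MC = TC'(q) = 21 - 16q + 3q^2 and AVC = VC/q = 21 - 8q + q^2.
The AVC parabola has its vertex at q = 8/2 = 4, where AVC = 21 - 8·4 + 4^2 = $5.
Since P = $16 ≥ min AVC = $5, price covers variable cost and the firm should produce.
Set P = MC: 16 = 21 - 16q + 3q^2 → 5 - 16q + 3q^2 = 0. The roots are q = 1/3 and q = 5; the profit-maximizing output is on the rising part of MC, so q* = 5.
Check: AVC at q = 5 is $6 ≤ P, so revenue covers variable cost.
Profit = P·q − TC = 16·5 − 326 = -$246, a loss, but smaller than the $296 fixed cost the firm would lose by shutting down.

Produce at q = 5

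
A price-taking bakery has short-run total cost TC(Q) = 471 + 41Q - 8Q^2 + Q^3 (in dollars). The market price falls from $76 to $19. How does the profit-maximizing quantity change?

MC = 41 - 16Q + 3Q^2; the shutdown threshold is min AVC = $25 (at Q = 4).
With P = $76 above the shutdown price, P = MC gives Q = 7.
At P = $19 < min AVC = $25, price no longer covers variable cost at any output, so the firm shuts down: Q = 0.

Output falls from 7 to 0 (the firm shuts down)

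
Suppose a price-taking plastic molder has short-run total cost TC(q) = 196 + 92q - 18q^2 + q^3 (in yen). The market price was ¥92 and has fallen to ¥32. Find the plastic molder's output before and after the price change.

AVC = 92 - 18q + q^2, minimized at q = 9 where min AVC = ¥11. MC = 92 - 36q + 3q^2.
With P = ¥92 above the shutdown price, P = MC gives q = 12.
At P = ¥32 ≥ min AVC, set P = MC: q = 10. The firm stays open but cuts output.

Output falls from 12 to 10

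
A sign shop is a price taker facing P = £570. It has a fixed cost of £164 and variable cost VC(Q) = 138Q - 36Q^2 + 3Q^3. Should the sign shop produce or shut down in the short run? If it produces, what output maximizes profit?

Produce at Q = 12

From TC, MC = TC'(Q) = 138 - 72Q + 9Q^2 and AVC = VC/Q = 138 - 36Q + 3Q^2.
AVC hits its minimum where MC = AVC, at Q = 6, giving min AVC = 138 - 36·6 + 3·6^2 = £30.
Since P = £570 ≥ min AVC = £30, price covers variable cost and the firm should produce.
Solving P = MC: -432 - 72Q + 9Q^2 = 0 ⇒ Q = -4 or 12. On the upward-sloping branch, Q* = 12.
Check: AVC at Q = 12 is £138 ≤ P, so revenue covers variable cost.
Profit = P·Q − TC = 570·12 − 1820 = £5020.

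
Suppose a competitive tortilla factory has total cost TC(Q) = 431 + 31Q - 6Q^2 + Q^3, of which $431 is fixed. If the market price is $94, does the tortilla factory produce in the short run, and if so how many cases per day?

From TC, MC = TC'(Q) = 31 - 12Q + 3Q^2 and AVC = VC/Q = 31 - 6Q + Q^2.
The AVC parabola has its vertex at Q = 6/2 = 3, where AVC = 31 - 6·3 + 3^2 = $22.
Because $94 ≥ $22, revenue can cover variable cost; the firm operates.
Set P = MC: 94 = 31 - 12Q + 3Q^2 → -63 - 12Q + 3Q^2 = 0. The roots are Q = -3 and Q = 7; the profit-maximizing output is on the rising part of MC, so Q* = 7.
Check: AVC at Q = 7 is $38 ≤ P, so revenue covers variable cost.
Profit = P·Q − TC = 94·7 − 697 = -$39, a loss, but smaller than the $431 fixed cost the firm would lose by shutting down.

Produce at Q = 7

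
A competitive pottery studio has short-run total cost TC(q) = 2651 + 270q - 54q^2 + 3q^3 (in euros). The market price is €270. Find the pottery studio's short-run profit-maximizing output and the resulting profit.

AVC = 270 - 54q + 3q^2 has its minimum €27 at q = 9; price €270 clears that bar, so the firm operates.
MC = 270 - 108q + 9q^2. Setting P = MC and taking the root on the rising branch gives q* = 12.
TR = 270·12 = 3240. TC = 2651 + 648 = 3299. Profit = 3240 − 3299 = -€59.
By producing, the firm covers all variable cost plus €2592 of fixed cost; shutting down would lose the full €2651.

Profit = -€59 at q = 12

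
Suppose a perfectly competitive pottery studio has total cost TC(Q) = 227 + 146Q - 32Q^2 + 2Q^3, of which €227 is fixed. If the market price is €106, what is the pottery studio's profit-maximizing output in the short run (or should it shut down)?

Produce at Q = 10

Variable cost is VC = 146Q - 32Q^2 + 2Q^3, so AVC = VC/Q = 146 - 32Q + 2Q^2 and MC = dTC/dQ = 146 - 64Q + 6Q^2.
The AVC parabola has its vertex at Q = 32/4 = 8, where AVC = 146 - 32·8 + 2·8^2 = €18.
P = €106 exceeds min AVC = €18, so the firm stays open.
Set P = MC: 106 = 146 - 64Q + 6Q^2 → 40 - 64Q + 6Q^2 = 0. The roots are Q = 2/3 and Q = 10; the profit-maximizing output is on the rising part of MC, so Q* = 10.
Check: AVC at Q = 10 is €26 ≤ P, so revenue covers variable cost.
Profit = P·Q − TC = 106·10 − 487 = €573.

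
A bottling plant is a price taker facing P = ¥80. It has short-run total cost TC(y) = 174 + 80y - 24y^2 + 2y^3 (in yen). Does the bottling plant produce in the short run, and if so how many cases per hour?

Produce at y = 8

Strip out fixed cost: VC = 80y - 24y^2 + 2y^3. Then AVC = 80 - 24y + 2y^2 and MC = 80 - 48y + 6y^2.
AVC hits its minimum where MC = AVC, at y = 6, giving min AVC = 80 - 24·6 + 2·6^2 = ¥8.
Because ¥80 ≥ ¥8, revenue can cover variable cost; the firm operates.
Solving P = MC: -48y + 6y^2 = 0 ⇒ y = 0 or 8. On the upward-sloping branch, y* = 8.
Check: AVC at y = 8 is ¥16 ≤ P, so revenue covers variable cost.
Profit = P·y − TC = 80·8 − 302 = ¥338.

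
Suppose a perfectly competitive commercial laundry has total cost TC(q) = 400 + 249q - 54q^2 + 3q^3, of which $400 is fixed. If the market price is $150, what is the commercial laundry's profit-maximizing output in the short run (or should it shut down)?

Variable cost is VC = 249q - 54q^2 + 3q^3, so AVC = VC/q = 249 - 54q + 3q^2 and MC = dTC/dq = 249 - 108q + 9q^2.
AVC hits its minimum where MC = AVC, at q = 9, giving min AVC = 249 - 54·9 + 3·9^2 = $6.
Because $150 ≥ $6, revenue can cover variable cost; the firm operates.
Solving P = MC: 99 - 108q + 9q^2 = 0 ⇒ q = 1 or 11. On the upward-sloping branch, q* = 11.
Check: AVC at q = 11 is $18 ≤ P, so revenue covers variable cost.
Profit = P·q − TC = 150·11 − 598 = $1052.

Produce at q = 11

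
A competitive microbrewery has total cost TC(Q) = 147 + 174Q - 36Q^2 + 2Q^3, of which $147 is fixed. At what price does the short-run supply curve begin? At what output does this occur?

$12 per unit, at Q = 9

Short-run supply begins at min AVC. From VC = 174Q - 36Q^2 + 2Q^3, AVC = 174 - 36Q + 2Q^2.
dAVC/dQ = -36 + 4Q = 0 gives Q = 9. min AVC = 174 - 36·9 + 2·9^2 = 12.
So the shutdown price is $12.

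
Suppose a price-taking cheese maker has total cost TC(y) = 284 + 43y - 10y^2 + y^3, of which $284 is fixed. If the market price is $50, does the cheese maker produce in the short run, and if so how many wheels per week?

Produce at y = 7

Variable cost is VC = 43y - 10y^2 + y^3, so AVC = VC/y = 43 - 10y + y^2 and MC = dTC/dy = 43 - 20y + 3y^2.
AVC is minimized where dAVC/dy = -10 + 2y = 0, at y = 5; min AVC = 43 - 10·5 + 5^2 = $18.
P = $50 exceeds min AVC = $18, so the firm stays open.
P = MC gives -7 - 20y + 3y^2 = 0, with roots -1/3 and 7. Take the larger (rising MC): y* = 7.
Check: AVC at y = 7 is $22 ≤ P, so revenue covers variable cost.
Profit = P·y − TC = 50·7 − 438 = -$88, a loss, but smaller than the $284 fixed cost the firm would lose by shutting down.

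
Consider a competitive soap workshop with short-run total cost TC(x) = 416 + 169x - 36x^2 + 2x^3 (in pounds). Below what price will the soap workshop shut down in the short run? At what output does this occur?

Short-run supply begins at min AVC. From VC = 169x - 36x^2 + 2x^3, AVC = 169 - 36x + 2x^2.
dAVC/dx = -36 + 4x = 0 gives x = 9. min AVC = 169 - 36·9 + 2·9^2 = 7.
For P < £7 the firm produces nothing.

£7 per unit, at x = 9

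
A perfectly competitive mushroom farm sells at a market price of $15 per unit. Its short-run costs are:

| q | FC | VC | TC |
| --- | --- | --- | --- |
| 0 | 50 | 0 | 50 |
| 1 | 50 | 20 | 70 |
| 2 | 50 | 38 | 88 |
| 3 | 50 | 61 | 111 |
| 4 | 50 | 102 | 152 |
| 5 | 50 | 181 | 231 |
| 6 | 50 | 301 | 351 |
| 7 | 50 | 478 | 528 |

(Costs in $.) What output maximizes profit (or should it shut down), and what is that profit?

Tabulate TR − TC: q=0: -50; q=1: -55; q=2: -58; q=3: -66; q=4: -92; q=5: -156; q=6: -261; q=7: -423.
Profit is highest at q = 0. Equivalently, the lowest AVC in the table is 38/2 ≈ $19 at q = 2, and P = $15 falls below it — price never covers variable cost, so the firm shuts down and loses only its fixed cost.

q = 0 (shut down); profit = -$50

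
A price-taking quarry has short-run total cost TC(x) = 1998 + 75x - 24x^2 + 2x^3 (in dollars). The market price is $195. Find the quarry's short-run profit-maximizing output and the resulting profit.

AVC = 75 - 24x + 2x^2 has its minimum $3 at x = 6; price $195 clears that bar, so the firm operates.
MC = 75 - 48x + 6x^2. Setting P = MC and taking the root on the rising branch gives x* = 10.
TR = 195·10 = 1950. TC = 1998 + 350 = 2348. Profit = 1950 − 2348 = -$398.
That loss of $398 beats the $1998 the firm would lose by shutting down; producing recovers $1600 of fixed cost.

Profit = -$398 at x = 10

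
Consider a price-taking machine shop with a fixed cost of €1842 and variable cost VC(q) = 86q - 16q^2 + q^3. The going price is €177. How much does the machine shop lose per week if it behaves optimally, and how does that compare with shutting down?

Profit = -€152 at q = 13

AVC = 86 - 16q + q^2; min AVC = €22 at q = 8. Since P = €177 ≥ min AVC, the firm produces.
MC = 86 - 32q + 3q^2. Setting P = MC and taking the root on the rising branch gives q* = 13.
TR = 177·13 = 2301. TC = 1842 + 611 = 2453. Profit = 2301 − 2453 = -€152.
Shutting down would mean losing the fixed cost of €1842, so operating at a loss of €152 is better by €1690.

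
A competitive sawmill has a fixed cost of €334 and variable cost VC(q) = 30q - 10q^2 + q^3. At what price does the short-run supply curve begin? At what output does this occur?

The shutdown price is the minimum of AVC. VC = 30q - 10q^2 + q^3, so AVC = 30 - 10q + q^2.
At the minimum of AVC, MC = AVC. MC = 30 - 20q + 3q^2; setting MC = AVC gives 2q^2 - 10q = 0, so q = 5. min AVC = 5.
So the shutdown price is €5.

€5 per unit, at q = 5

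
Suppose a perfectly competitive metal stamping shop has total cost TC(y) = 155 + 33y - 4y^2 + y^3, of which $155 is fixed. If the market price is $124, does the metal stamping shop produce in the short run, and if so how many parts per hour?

Strip out fixed cost: VC = 33y - 4y^2 + y^3. Then AVC = 33 - 4y + y^2 and MC = 33 - 8y + 3y^2.
AVC hits its minimum where MC = AVC, at y = 2, giving min AVC = 33 - 4·2 + 2^2 = $29.
P = $124 exceeds min AVC = $29, so the firm stays open.
Set P = MC: 124 = 33 - 8y + 3y^2 → -91 - 8y + 3y^2 = 0. The roots are y = -13/3 and y = 7; the profit-maximizing output is on the rising part of MC, so y* = 7.
Check: AVC at y = 7 is $54 ≤ P, so revenue covers variable cost.
Profit = P·y − TC = 124·7 − 533 = $335.

Produce at y = 7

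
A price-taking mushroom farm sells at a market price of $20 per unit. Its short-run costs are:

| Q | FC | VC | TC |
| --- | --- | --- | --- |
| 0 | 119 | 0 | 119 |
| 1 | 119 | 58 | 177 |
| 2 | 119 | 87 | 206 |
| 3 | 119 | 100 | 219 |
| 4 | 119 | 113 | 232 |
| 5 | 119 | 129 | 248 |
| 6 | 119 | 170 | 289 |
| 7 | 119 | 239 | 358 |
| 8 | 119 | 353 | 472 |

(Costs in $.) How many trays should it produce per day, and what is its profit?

Q = 0 (shut down); profit = -$119

Tabulate TR − TC: Q=0: -119; Q=1: -157; Q=2: -166; Q=3: -159; Q=4: -152; Q=5: -148; Q=6: -169; Q=7: -218; Q=8: -312.
Profit is highest at Q = 0. Equivalently, the lowest AVC in the table is 129/5 ≈ $25.80 at Q = 5, and P = $20 falls below it — price never covers variable cost, so the firm shuts down and loses only its fixed cost.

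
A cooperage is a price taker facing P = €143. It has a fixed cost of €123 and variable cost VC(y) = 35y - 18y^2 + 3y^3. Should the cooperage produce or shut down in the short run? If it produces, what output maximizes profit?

From TC, MC = TC'(y) = 35 - 36y + 9y^2 and AVC = VC/y = 35 - 18y + 3y^2.
The AVC parabola has its vertex at y = 18/6 = 3, where AVC = 35 - 18·3 + 3·3^2 = €8.
P = €143 exceeds min AVC = €8, so the firm stays open.
Solving P = MC: -108 - 36y + 9y^2 = 0 ⇒ y = -2 or 6. On the upward-sloping branch, y* = 6.
Check: AVC at y = 6 is €35 ≤ P, so revenue covers variable cost.
Profit = P·y − TC = 143·6 − 333 = €525.

Produce at y = 6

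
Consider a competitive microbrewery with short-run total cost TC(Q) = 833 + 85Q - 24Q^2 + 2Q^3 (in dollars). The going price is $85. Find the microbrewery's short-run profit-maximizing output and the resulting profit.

Profit = -$321 at Q = 8

AVC = 85 - 24Q + 2Q^2 has its minimum $13 at Q = 6; price $85 clears that bar, so the firm operates.
MC = 85 - 48Q + 6Q^2. Setting P = MC and taking the root on the rising branch gives Q* = 8.
TR = 85·8 = 680. TC = 833 + 168 = 1001. Profit = 680 − 1001 = -$321.
That loss of $321 beats the $833 the firm would lose by shutting down; producing recovers $512 of fixed cost.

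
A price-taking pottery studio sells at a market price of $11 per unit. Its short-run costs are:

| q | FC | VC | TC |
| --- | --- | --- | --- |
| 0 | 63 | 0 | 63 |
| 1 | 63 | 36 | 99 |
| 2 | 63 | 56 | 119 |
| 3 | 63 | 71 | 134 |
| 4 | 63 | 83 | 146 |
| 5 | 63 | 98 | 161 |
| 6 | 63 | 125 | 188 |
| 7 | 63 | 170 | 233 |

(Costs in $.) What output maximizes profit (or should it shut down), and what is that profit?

Compute π = P·q − TC at each output: q=0: -63; q=1: -88; q=2: -97; q=3: -101; q=4: -102; q=5: -106; q=6: -122; q=7: -156.
Profit is highest at q = 0. Equivalently, the lowest AVC in the table is 98/5 ≈ $19.60 at q = 5, and P = $11 falls below it — price never covers variable cost, so the firm shuts down and loses only its fixed cost.

q = 0 (shut down); profit = -$63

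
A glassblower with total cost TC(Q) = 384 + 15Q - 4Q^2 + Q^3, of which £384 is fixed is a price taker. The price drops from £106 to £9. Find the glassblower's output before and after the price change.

AVC = 15 - 4Q + Q^2, minimized at Q = 2 where min AVC = £11. MC = 15 - 8Q + 3Q^2.
At P = £106 ≥ min AVC, set P = MC on the rising branch: Q = 7.
At P = £9 < min AVC = £11, price no longer covers variable cost at any output, so the firm shuts down: Q = 0.

Output falls from 7 to 0 (the firm shuts down)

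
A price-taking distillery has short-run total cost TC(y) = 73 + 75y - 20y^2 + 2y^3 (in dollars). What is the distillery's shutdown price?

Short-run supply begins at min AVC. From VC = 75y - 20y^2 + 2y^3, AVC = 75 - 20y + 2y^2.
dAVC/dy = -20 + 4y = 0 gives y = 5. min AVC = 75 - 20·5 + 2·5^2 = 25.
The firm shuts down for any P below $25.

$25 per unit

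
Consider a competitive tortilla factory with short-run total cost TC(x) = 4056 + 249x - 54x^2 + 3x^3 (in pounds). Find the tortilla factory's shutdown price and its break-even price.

Shutdown price = £6; break-even price = £366

AVC = 249 - 54x + 3x^2; minimized at x = 9, giving min AVC = £6. That is the shutdown price.
ATC = 4056/x + 249 - 54x + 3x^2. Setting dATC/dx = −4056/x^2 − 54 + 6x = 0 gives x = 13 (since 6·13^3 − 54·13^2 = 4056).
min ATC = 4056/13 + 249 − 54·13 + 3·13^2 = £366. That is the break-even price.
Between these two prices the firm operates at a loss; above £366 it earns a profit.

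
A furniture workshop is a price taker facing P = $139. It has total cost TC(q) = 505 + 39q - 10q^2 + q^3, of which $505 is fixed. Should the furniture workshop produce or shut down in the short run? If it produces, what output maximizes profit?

Variable cost is VC = 39q - 10q^2 + q^3, so AVC = VC/q = 39 - 10q + q^2 and MC = dTC/dq = 39 - 20q + 3q^2.
The AVC parabola has its vertex at q = 10/2 = 5, where AVC = 39 - 10·5 + 5^2 = $14.
P = $139 exceeds min AVC = $14, so the firm stays open.
P = MC gives -100 - 20q + 3q^2 = 0, with roots -10/3 and 10. Take the larger (rising MC): q* = 10.
Check: AVC at q = 10 is $39 ≤ P, so revenue covers variable cost.
Profit = P·q − TC = 139·10 − 895 = $495.

Produce at q = 10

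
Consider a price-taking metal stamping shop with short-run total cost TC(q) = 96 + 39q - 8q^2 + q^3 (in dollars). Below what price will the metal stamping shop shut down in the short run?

Short-run supply begins at min AVC. From VC = 39q - 8q^2 + q^3, AVC = 39 - 8q + q^2.
At the minimum of AVC, MC = AVC. MC = 39 - 16q + 3q^2; setting MC = AVC gives 2q^2 - 8q = 0, so q = 4. min AVC = 23.
For P < $23 the firm produces nothing.

$23 per unit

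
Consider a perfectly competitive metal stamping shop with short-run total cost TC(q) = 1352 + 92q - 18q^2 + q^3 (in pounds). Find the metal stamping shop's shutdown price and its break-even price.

Shutdown price = £11; break-even price = £131

Shutdown price = min AVC. AVC = 92 - 18q + q^2, with vertex at q = 9 and minimum £11.
ATC = 1352/q + 92 - 18q + q^2. Setting dATC/dq = −1352/q^2 − 18 + 2q = 0 gives q = 13 (since 2·13^3 − 18·13^2 = 1352).
min ATC = 1352/13 + 92 − 18·13 + 13^2 = £131. That is the break-even price.
For £11 ≤ P < £131 the firm produces at a loss; below £11 it shuts down.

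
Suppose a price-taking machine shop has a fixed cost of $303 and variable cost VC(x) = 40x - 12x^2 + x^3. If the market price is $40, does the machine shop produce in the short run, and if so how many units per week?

Produce at x = 8

Variable cost is VC = 40x - 12x^2 + x^3, so AVC = VC/x = 40 - 12x + x^2 and MC = dTC/dx = 40 - 24x + 3x^2.
AVC hits its minimum where MC = AVC, at x = 6, giving min AVC = 40 - 12·6 + 6^2 = $4.
P = $40 exceeds min AVC = $4, so the firm stays open.
P = MC gives -24x + 3x^2 = 0, with roots 0 and 8. Take the larger (rising MC): x* = 8.
Check: AVC at x = 8 is $8 ≤ P, so revenue covers variable cost.
Profit = P·x − TC = 40·8 − 367 = -$47, a loss, but smaller than the $303 fixed cost the firm would lose by shutting down.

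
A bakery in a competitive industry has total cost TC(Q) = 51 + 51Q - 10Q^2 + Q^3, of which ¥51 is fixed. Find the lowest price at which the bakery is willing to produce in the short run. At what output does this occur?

The firm shuts down when price falls below the minimum of average variable cost. AVC = VC/Q = 51 - 10Q + Q^2.
dAVC/dQ = -10 + 2Q = 0 gives Q = 5. min AVC = 51 - 10·5 + 5^2 = 26.
The firm shuts down for any P below ¥26.

¥26 per unit, at Q = 5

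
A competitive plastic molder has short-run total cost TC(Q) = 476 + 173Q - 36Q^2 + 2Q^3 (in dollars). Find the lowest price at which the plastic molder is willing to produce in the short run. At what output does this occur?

$11 per unit, at Q = 9

Short-run supply begins at min AVC. From VC = 173Q - 36Q^2 + 2Q^3, AVC = 173 - 36Q + 2Q^2.
dAVC/dQ = -36 + 4Q = 0 gives Q = 9. min AVC = 173 - 36·9 + 2·9^2 = 11.
So the shutdown price is $11.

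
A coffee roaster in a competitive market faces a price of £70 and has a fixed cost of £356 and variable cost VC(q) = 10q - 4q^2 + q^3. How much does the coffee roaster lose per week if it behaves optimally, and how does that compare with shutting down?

Profit = -£68 at q = 6

AVC = 10 - 4q + q^2 has its minimum £6 at q = 2; price £70 clears that bar, so the firm operates.
MC = 10 - 8q + 3q^2. Setting P = MC and taking the root on the rising branch gives q* = 6.
TR = 70·6 = 420. TC = 356 + 132 = 488. Profit = 420 − 488 = -£68.
Shutting down would mean losing the fixed cost of £356, so operating at a loss of £68 is better by £288.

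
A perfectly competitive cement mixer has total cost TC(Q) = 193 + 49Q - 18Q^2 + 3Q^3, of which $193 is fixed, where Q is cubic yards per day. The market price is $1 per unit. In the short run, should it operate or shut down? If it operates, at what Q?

Shut down

Variable cost is VC = 49Q - 18Q^2 + 3Q^3, so AVC = VC/Q = 49 - 18Q + 3Q^2 and MC = dTC/dQ = 49 - 36Q + 9Q^2.
AVC hits its minimum where MC = AVC, at Q = 3, giving min AVC = 49 - 18·3 + 3·3^2 = $22.
Since P = $1 < min AVC = $22, price fails to cover variable cost at any output.
Shutting down limits the loss to fixed cost, $193.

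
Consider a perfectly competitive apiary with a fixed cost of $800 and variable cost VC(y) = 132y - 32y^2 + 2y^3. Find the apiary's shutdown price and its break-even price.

Shutdown price = $4; break-even price = $92

AVC = 132 - 32y + 2y^2; minimized at y = 8, giving min AVC = $4. That is the shutdown price.
ATC = 800/y + 132 - 32y + 2y^2. Setting dATC/dy = −800/y^2 − 32 + 4y = 0 gives y = 10 (since 4·10^3 − 32·10^2 = 800).
min ATC = 800/10 + 132 − 32·10 + 2·10^2 = $92. That is the break-even price.
For $4 ≤ P < $92 the firm produces at a loss; below $4 it shuts down.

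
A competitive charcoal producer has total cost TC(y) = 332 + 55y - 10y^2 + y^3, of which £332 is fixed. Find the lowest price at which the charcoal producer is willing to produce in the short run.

£30 per unit

The firm shuts down when price falls below the minimum of average variable cost. AVC = VC/y = 55 - 10y + y^2.
At the minimum of AVC, MC = AVC. MC = 55 - 20y + 3y^2; setting MC = AVC gives 2y^2 - 10y = 0, so y = 5. min AVC = 30.
For P < £30 the firm produces nothing.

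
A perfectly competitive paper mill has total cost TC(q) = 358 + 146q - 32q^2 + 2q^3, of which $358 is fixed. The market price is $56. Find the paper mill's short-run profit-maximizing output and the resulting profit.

Profit = -$34 at q = 9

AVC = 146 - 32q + 2q^2 has its minimum $18 at q = 8; price $56 clears that bar, so the firm operates.
With MC = 146 - 64q + 6q^2, P = MC on the upward-sloping part at q* = 9.
TR = 56·9 = 504. TC = 358 + 180 = 538. Profit = 504 − 538 = -$34.
Shutting down would mean losing the fixed cost of $358, so operating at a loss of $34 is better by $324.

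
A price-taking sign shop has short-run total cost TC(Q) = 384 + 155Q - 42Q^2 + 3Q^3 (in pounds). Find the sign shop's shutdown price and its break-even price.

AVC = 155 - 42Q + 3Q^2; minimized at Q = 7, giving min AVC = £8. That is the shutdown price.
ATC = 384/Q + 155 - 42Q + 3Q^2. Setting dATC/dQ = −384/Q^2 − 42 + 6Q = 0 gives Q = 8 (since 6·8^3 − 42·8^2 = 384).
min ATC = 384/8 + 155 − 42·8 + 3·8^2 = £59. That is the break-even price.
Between these two prices the firm operates at a loss; above £59 it earns a profit.

Shutdown price = £8; break-even price = £59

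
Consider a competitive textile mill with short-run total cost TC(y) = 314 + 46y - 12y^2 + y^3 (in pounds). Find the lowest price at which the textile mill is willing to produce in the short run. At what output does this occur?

The firm shuts down when price falls below the minimum of average variable cost. AVC = VC/y = 46 - 12y + y^2.
dAVC/dy = -12 + 2y = 0 gives y = 6. min AVC = 46 - 12·6 + 6^2 = 10.
For P < £10 the firm produces nothing.

£10 per unit, at y = 6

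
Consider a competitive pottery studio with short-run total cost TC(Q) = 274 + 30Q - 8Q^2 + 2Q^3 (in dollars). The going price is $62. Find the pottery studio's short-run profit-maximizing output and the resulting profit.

Profit = -$146 at Q = 4

AVC = 30 - 8Q + 2Q^2; min AVC = $22 at Q = 2. Since P = $62 ≥ min AVC, the firm produces.
With MC = 30 - 16Q + 6Q^2, P = MC on the upward-sloping part at Q* = 4.
TR = 62·4 = 248. TC = 274 + 120 = 394. Profit = 248 − 394 = -$146.
By producing, the firm covers all variable cost plus $128 of fixed cost; shutting down would lose the full $274.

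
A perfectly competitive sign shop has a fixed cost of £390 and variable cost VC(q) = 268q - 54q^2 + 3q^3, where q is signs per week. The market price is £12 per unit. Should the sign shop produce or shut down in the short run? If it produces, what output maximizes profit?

Strip out fixed cost: VC = 268q - 54q^2 + 3q^3. Then AVC = 268 - 54q + 3q^2 and MC = 268 - 108q + 9q^2.
AVC hits its minimum where MC = AVC, at q = 9, giving min AVC = 268 - 54·9 + 3·9^2 = £25.
Since P = £12 < min AVC = £25, price fails to cover variable cost at any output.
Best response: produce nothing and absorb the £390 fixed cost.

Shut down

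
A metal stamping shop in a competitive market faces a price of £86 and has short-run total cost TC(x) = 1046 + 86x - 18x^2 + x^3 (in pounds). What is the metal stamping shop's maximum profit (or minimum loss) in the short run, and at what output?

Profit = -£182 at x = 12

AVC = 86 - 18x + x^2 has its minimum £5 at x = 9; price £86 clears that bar, so the firm operates.
MC = 86 - 36x + 3x^2. Setting P = MC and taking the root on the rising branch gives x* = 12.
TR = 86·12 = 1032. TC = 1046 + 168 = 1214. Profit = 1032 − 1214 = -£182.
By producing, the firm covers all variable cost plus £864 of fixed cost; shutting down would lose the full £1046.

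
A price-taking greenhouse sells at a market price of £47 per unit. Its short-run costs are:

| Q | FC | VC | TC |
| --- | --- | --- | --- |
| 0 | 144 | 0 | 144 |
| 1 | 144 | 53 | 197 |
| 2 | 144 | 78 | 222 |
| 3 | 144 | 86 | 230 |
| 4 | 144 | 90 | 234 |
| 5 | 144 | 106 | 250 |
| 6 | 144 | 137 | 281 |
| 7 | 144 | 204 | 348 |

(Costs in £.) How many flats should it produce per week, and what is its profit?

Profit at each row (π = 47Q − TC): Q=0: -144; Q=1: -150; Q=2: -128; Q=3: -89; Q=4: -46; Q=5: -15; Q=6: 1; Q=7: -19.
Profit is maximized at Q = 6. AVC there is 137/6 = £22.83 ≤ P, so producing beats shutting down (which would give -£144).

Q = 6; profit = £1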